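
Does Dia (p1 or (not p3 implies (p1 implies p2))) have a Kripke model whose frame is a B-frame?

1. Dia (p1 or (not p3 implies (p1 implies p2))), w0
2. p1 or (not p3 implies (p1 implies p2)), w1
3. not p3 implies (p1 implies p2), w1
4. p1 implies p2, w1
5. p2, w1
Accessibility: w0Rw0, w0Rw1, w1Rw0, w1Rw1

Satisfiable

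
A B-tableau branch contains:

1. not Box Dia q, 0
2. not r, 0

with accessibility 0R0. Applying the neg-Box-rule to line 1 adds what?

a fresh world 1 with 0R1, and not Dia q at 1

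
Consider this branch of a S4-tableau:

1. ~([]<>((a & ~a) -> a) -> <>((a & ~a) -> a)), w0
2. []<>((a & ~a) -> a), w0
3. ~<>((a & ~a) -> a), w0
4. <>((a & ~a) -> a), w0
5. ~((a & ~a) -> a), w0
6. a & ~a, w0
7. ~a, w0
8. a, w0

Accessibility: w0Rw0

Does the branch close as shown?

Both a and ~a appear at w0.

Yes, closed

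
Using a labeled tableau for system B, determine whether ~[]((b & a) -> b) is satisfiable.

1. ~[]((b & a) -> b), u
2. ~((b & a) -> b), v   [~[]-rule on 1: fresh world v, uRv]
3. b & a, v   [~->-rule on 2]
4. ~b, v   [~->-rule on 2]
5. b, v   [&-rule on 3]
6. a, v   [&-rule on 3]
Accessibility: uRu, uRv, vRu, vRv
Branch closes: b and ~b both at v.
All branches of the tableau close; one closing branch shown above.

Unsatisfiable (every branch closes)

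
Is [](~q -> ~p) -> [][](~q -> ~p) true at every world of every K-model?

Tableau for the negation ~([](~q -> ~p) -> [][](~q -> ~p)):
1. ~([](~q -> ~p) -> [][](~q -> ~p)), 0
2. [](~q -> ~p), 0
3. ~[][](~q -> ~p), 0
4. ~[](~q -> ~p), 1
5. ~q -> ~p, 1
6. ~p, 1
7. ~(~q -> ~p), 2
8. ~q, 2
9. p, 2
Accessibility: 0R1, 1R2
The negation has an open branch (countermodel exists).

Invalid (countermodel exists)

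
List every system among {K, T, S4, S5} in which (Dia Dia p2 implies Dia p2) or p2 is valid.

S4, S5

T-tableau for the negation not ((Dia Dia p2 implies Dia p2) or p2):
1. not ((Dia Dia p2 implies Dia p2) or p2), 0
2. not (Dia Dia p2 implies Dia p2), 0
3. not p2, 0
4. Dia Dia p2, 0
5. not Dia p2, 0
6. Dia p2, 1
7. not p2, 1
8. p2, 2
Accessibility: 0R0, 0R1, 1R1, 1R2, 2R2
Complete open branch: countermodel on a T-frame, so not valid in T, nor in K (the same frame is also a K-frame).
S4-tableau for the negation not ((Dia Dia p2 implies Dia p2) or p2):
1. not ((Dia Dia p2 implies Dia p2) or p2), 0
2. not (Dia Dia p2 implies Dia p2), 0
3. not p2, 0
4. Dia Dia p2, 0
5. not Dia p2, 0
6. Dia p2, 1
7. not p2, 1
8. p2, 2
9. not p2, 2
Accessibility: 0R0, 0R1, 0R2, 1R1, 1R2, 2R2
Branch closes: p2 and not p2 both at 2.
Every branch closes (one shown): valid in S4, hence also in S5 (every theorem of S4 is a theorem of S5).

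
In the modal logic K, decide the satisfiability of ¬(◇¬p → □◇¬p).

Satisfiable (open branch found)

1. ¬(◇¬p → □◇¬p), w0
2. ◇¬p, w0   [¬→-rule on 1]
3. ¬□◇¬p, w0   [¬→-rule on 1]
4. ¬p, w1   [◇-rule on 2: fresh world w1, w0Rw1]
5. ¬◇¬p, w2   [¬□-rule on 3: fresh world w2, w0Rw2]
Accessibility: w0Rw1, w0Rw2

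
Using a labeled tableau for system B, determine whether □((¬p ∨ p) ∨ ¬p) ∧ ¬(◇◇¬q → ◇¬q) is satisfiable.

Satisfiable

1. □((¬p ∨ p) ∨ ¬p) ∧ ¬(◇◇¬q → ◇¬q), 0
2. □((¬p ∨ p) ∨ ¬p), 0   [∧-rule on 1]
3. ¬(◇◇¬q → ◇¬q), 0   [∧-rule on 1]
4. ◇◇¬q, 0   [¬→-rule on 3]
5. ¬◇¬q, 0   [¬→-rule on 3]
6. (¬p ∨ p) ∨ ¬p, 0   [□-rule on 2 via 0R0]
7. q, 0   [¬◇-rule on 5 via 0R0]
8. ¬p, 0   [∨-rule on 6 (branches; this branch)]
9. ◇¬q, 1   [◇-rule on 4: fresh world 1, 0R1]
10. (¬p ∨ p) ∨ ¬p, 1   [□-rule on 2 via 0R1]
11. q, 1   [¬◇-rule on 5 via 0R1]
12. ¬p, 1   [∨-rule on 10 (branches; this branch)]
13. ¬q, 2   [◇-rule on 9: fresh world 2, 1R2]
Accessibility: 0R0, 0R1, 1R0, 1R1, 1R2, 2R1, 2R2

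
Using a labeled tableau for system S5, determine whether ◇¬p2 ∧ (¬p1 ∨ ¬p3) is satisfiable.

Satisfiable

1. ◇¬p2 ∧ (¬p1 ∨ ¬p3), w0
2. ◇¬p2, w0
3. ¬p1 ∨ ¬p3, w0
4. ¬p3, w0
5. ¬p2, w1
Accessibility: w0Rw0, w0Rw1, w1Rw0, w1Rw1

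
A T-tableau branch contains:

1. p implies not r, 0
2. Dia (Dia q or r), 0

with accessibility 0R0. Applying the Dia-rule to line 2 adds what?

a fresh world 1 with 0R1, and Dia q or r at 1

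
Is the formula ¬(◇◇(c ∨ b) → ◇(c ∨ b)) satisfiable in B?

1. ¬(◇◇(c ∨ b) → ◇(c ∨ b)), 0
2. ◇◇(c ∨ b), 0
3. ¬◇(c ∨ b), 0
4. ¬(c ∨ b), 0
5. ¬c, 0
6. ¬b, 0
7. ◇(c ∨ b), 1
8. ¬(c ∨ b), 1
9. ¬c, 1
10. ¬b, 1
11. c ∨ b, 2
12. b, 2
Accessibility: 0R0, 0R1, 1R0, 1R1, 1R2, 2R1, 2R2

Yes, satisfiable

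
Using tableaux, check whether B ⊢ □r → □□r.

No, not valid

Tableau for the negation ¬(□r → □□r):
1. ¬(□r → □□r), w0
2. □r, w0
3. ¬□□r, w0
4. r, w0
5. ¬□r, w1
6. r, w1
7. ¬r, w2
Accessibility: w0Rw0, w0Rw1, w1Rw0, w1Rw1, w1Rw2, w2Rw1, w2Rw2
The negation has an open branch (countermodel exists).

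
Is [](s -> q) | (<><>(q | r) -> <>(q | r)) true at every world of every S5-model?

Valid

Tableau for the negation ~([](s -> q) | (<><>(q | r) -> <>(q | r))):
1. ~([](s -> q) | (<><>(q | r) -> <>(q | r))), u
2. ~[](s -> q), u   [~|-rule on 1]
3. ~(<><>(q | r) -> <>(q | r)), u   [~|-rule on 1]
4. <><>(q | r), u   [~->-rule on 3]
5. ~<>(q | r), u   [~->-rule on 3]
6. ~(q | r), u   [~<>-rule on 5 via uRu]
7. ~q, u   [~|-rule on 6]
8. ~r, u   [~|-rule on 6]
9. ~(s -> q), v   [~[]-rule on 2: fresh world v, uRv]
10. s, v   [~->-rule on 9]
11. ~q, v   [~->-rule on 9]
12. ~(q | r), v   [~<>-rule on 5 via uRv]
13. ~r, v   [~|-rule on 12]
14. <>(q | r), w   [<>-rule on 4: fresh world w, uRw]
15. ~(q | r), w   [~<>-rule on 5 via uRw]
16. ~q, w   [~|-rule on 15]
17. ~r, w   [~|-rule on 15]
18. q | r, x   [<>-rule on 14: fresh world x, wRx]
19. ~(q | r), x   [~<>-rule on 5 via uRx]
20. ~q, x   [~|-rule on 19]
21. ~r, x   [~|-rule on 19]
22. r, x   [|-rule on 18 (branches; this branch)]
Accessibility: uRu, uRv, uRw, uRx, vRu, vRv, vRw, vRx, wRu, wRv, wRw, wRx, xRu, xRv, xRw, xRx
Branch closes: r and ~r both at x.
All branches of the negation close; one closing branch shown above.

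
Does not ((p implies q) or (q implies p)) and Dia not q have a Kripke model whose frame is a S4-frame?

Unsatisfiable

1. not ((p implies q) or (q implies p)) and Dia not q, 0
2. not ((p implies q) or (q implies p)), 0
3. Dia not q, 0
4. not (p implies q), 0
5. not (q implies p), 0
6. p, 0
7. not q, 0
8. q, 0
9. not p, 0
Accessibility: 0R0
Branch closes: q and not q both at 0.
(One branch shown.) All branches close.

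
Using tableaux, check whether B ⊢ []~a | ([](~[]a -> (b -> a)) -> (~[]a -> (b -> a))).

Valid

Tableau for the negation ~([]~a | ([](~[]a -> (b -> a)) -> (~[]a -> (b -> a)))):
1. ~([]~a | ([](~[]a -> (b -> a)) -> (~[]a -> (b -> a)))), 0
2. ~[]~a, 0
3. ~([](~[]a -> (b -> a)) -> (~[]a -> (b -> a))), 0
4. [](~[]a -> (b -> a)), 0
5. ~(~[]a -> (b -> a)), 0
6. ~[]a, 0
7. ~(b -> a), 0
8. b, 0
9. ~a, 0
10. ~[]a -> (b -> a), 0
11. b -> a, 0
12. a, 0
Accessibility: 0R0
Branch closes: a and ~a both at 0.
Every branch of the negation's tableau closes; the branch above is one of them.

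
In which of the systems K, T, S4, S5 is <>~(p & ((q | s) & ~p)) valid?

T-tableau for the negation ~<>~(p & ((q | s) & ~p)):
1. ~<>~(p & ((q | s) & ~p)), w0
2. p & ((q | s) & ~p), w0
3. p, w0
4. (q | s) & ~p, w0
5. q | s, w0
6. ~p, w0
Accessibility: w0Rw0
Branch closes: p and ~p both at w0.
Every branch closes (one shown): valid in T, hence also in S4, S5 (every theorem of T is a theorem of S4 and S5).
K-tableau for the negation ~<>~(p & ((q | s) & ~p)):
1. ~<>~(p & ((q | s) & ~p)), w0
Complete open branch: countermodel on a K-frame, so not valid in K.

T, S4, S5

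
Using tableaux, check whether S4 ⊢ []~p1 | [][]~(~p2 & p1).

Invalid (countermodel exists)

Tableau for the negation ~([]~p1 | [][]~(~p2 & p1)):
1. ~([]~p1 | [][]~(~p2 & p1)), w0
2. ~[]~p1, w0
3. ~[][]~(~p2 & p1), w0
4. p1, w1
5. ~[]~(~p2 & p1), w2
6. ~p2 & p1, w3
7. ~p2, w3
8. p1, w3
Accessibility: w0Rw0, w0Rw1, w0Rw2, w0Rw3, w1Rw1, w2Rw2, w2Rw3, w3Rw3
The negation has an open branch (countermodel exists).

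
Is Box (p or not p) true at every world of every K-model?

Valid in K

Tableau for the negation not Box (p or not p):
1. not Box (p or not p), u
2. not (p or not p), v
3. not p, v
4. p, v
Accessibility: uRv
Branch closes: p and not p both at v.
All branches of the negation close; one closing branch shown above.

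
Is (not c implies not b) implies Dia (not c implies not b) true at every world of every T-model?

Yes, valid

Tableau for the negation not ((not c implies not b) implies Dia (not c implies not b)):
1. not ((not c implies not b) implies Dia (not c implies not b)), 0
2. not c implies not b, 0   [neg-implies-rule on 1]
3. not Dia (not c implies not b), 0   [neg-implies-rule on 1]
4. not (not c implies not b), 0   [neg-Dia-rule on 3 via 0R0]
5. not c, 0   [neg-implies-rule on 4]
6. b, 0   [neg-implies-rule on 4]
7. not b, 0   [implies-rule on 2 (branches; this branch)]
Accessibility: 0R0
Branch closes: b and not b both at 0.
Every branch of the negation's tableau closes; the branch above is one of them.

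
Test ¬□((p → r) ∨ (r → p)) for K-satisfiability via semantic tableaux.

1. ¬□((p → r) ∨ (r → p)), u
2. ¬((p → r) ∨ (r → p)), v
3. ¬(p → r), v
4. ¬(r → p), v
5. p, v
6. ¬r, v
7. r, v
8. ¬p, v
Accessibility: uRv
Branch closes: r and ¬r both at v.
All branches of the tableau close; one closing branch shown above.

No, unsatisfiable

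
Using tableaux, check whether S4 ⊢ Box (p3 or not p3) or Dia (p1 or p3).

Yes, valid

Tableau for the negation not (Box (p3 or not p3) or Dia (p1 or p3)):
1. not (Box (p3 or not p3) or Dia (p1 or p3)), u
2. not Box (p3 or not p3), u
3. not Dia (p1 or p3), u
4. not (p1 or p3), u
5. not p1, u
6. not p3, u
7. not (p3 or not p3), v
8. not p3, v
9. p3, v
Accessibility: uRu, uRv, vRv
Branch closes: p3 and not p3 both at v.
Every branch of the negation's tableau closes; the branch above is one of them.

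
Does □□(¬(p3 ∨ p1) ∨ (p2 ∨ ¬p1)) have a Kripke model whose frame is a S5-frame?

1. □□(¬(p3 ∨ p1) ∨ (p2 ∨ ¬p1)), w0
2. □(¬(p3 ∨ p1) ∨ (p2 ∨ ¬p1)), w0
3. ¬(p3 ∨ p1) ∨ (p2 ∨ ¬p1), w0
4. p2 ∨ ¬p1, w0
5. ¬p1, w0
Accessibility: w0Rw0

Yes, satisfiable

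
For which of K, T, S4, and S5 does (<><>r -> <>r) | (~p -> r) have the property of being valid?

S4, S5

T-tableau for the negation ~((<><>r -> <>r) | (~p -> r)):
1. ~((<><>r -> <>r) | (~p -> r)), w0
2. ~(<><>r -> <>r), w0
3. ~(~p -> r), w0
4. <><>r, w0
5. ~<>r, w0
6. ~p, w0
7. ~r, w0
8. <>r, w1
9. ~r, w1
10. r, w2
Accessibility: w0Rw0, w0Rw1, w1Rw1, w1Rw2, w2Rw2
Complete open branch: countermodel on a T-frame, so not valid in T, nor in K (the same frame is also a K-frame).
S4-tableau for the negation ~((<><>r -> <>r) | (~p -> r)):
1. ~((<><>r -> <>r) | (~p -> r)), w0
2. ~(<><>r -> <>r), w0
3. ~(~p -> r), w0
4. <><>r, w0
5. ~<>r, w0
6. ~p, w0
7. ~r, w0
8. <>r, w1
9. ~r, w1
10. r, w2
11. ~r, w2
Accessibility: w0Rw0, w0Rw1, w0Rw2, w1Rw1, w1Rw2, w2Rw2
Branch closes: r and ~r both at w2.
Every branch closes (one shown): valid in S4, hence also in S5 (every theorem of S4 is a theorem of S5).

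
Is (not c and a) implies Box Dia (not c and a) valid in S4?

Tableau for the negation not ((not c and a) implies Box Dia (not c and a)):
1. not ((not c and a) implies Box Dia (not c and a)), u
2. not c and a, u
3. not Box Dia (not c and a), u
4. not c, u
5. a, u
6. not Dia (not c and a), v
7. not (not c and a), v
8. not a, v
Accessibility: uRu, uRv, vRv
The negation has an open branch (countermodel exists).

Invalid (countermodel exists)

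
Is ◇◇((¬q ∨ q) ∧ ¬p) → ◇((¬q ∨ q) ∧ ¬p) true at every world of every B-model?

Tableau for the negation ¬(◇◇((¬q ∨ q) ∧ ¬p) → ◇((¬q ∨ q) ∧ ¬p)):
1. ¬(◇◇((¬q ∨ q) ∧ ¬p) → ◇((¬q ∨ q) ∧ ¬p)), u
2. ◇◇((¬q ∨ q) ∧ ¬p), u
3. ¬◇((¬q ∨ q) ∧ ¬p), u
4. ¬((¬q ∨ q) ∧ ¬p), u
5. p, u
6. ◇((¬q ∨ q) ∧ ¬p), v
7. ¬((¬q ∨ q) ∧ ¬p), v
8. p, v
9. (¬q ∨ q) ∧ ¬p, w
10. ¬q ∨ q, w
11. ¬p, w
12. q, w
Accessibility: uRu, uRv, vRu, vRv, vRw, wRv, wRw
The negation has an open branch (countermodel exists).

No, not valid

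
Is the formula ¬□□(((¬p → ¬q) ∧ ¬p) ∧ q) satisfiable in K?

Yes, satisfiable

1. ¬□□(((¬p → ¬q) ∧ ¬p) ∧ q), u
2. ¬□(((¬p → ¬q) ∧ ¬p) ∧ q), v
3. ¬(((¬p → ¬q) ∧ ¬p) ∧ q), w
4. ¬q, w
Accessibility: uRv, vRw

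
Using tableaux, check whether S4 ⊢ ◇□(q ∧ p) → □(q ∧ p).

Tableau for the negation ¬(◇□(q ∧ p) → □(q ∧ p)):
1. ¬(◇□(q ∧ p) → □(q ∧ p)), u
2. ◇□(q ∧ p), u
3. ¬□(q ∧ p), u
4. □(q ∧ p), v
5. q ∧ p, v
6. q, v
7. p, v
8. ¬(q ∧ p), w
9. ¬p, w
Accessibility: uRu, uRv, uRw, vRv, wRw
The negation has an open branch (countermodel exists).

No, not valid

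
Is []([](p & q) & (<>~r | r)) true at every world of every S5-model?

Tableau for the negation ~[]([](p & q) & (<>~r | r)):
1. ~[]([](p & q) & (<>~r | r)), 0
2. ~([](p & q) & (<>~r | r)), 1
3. ~[](p & q), 1
4. ~(p & q), 2
5. ~q, 2
Accessibility: 0R0, 0R1, 0R2, 1R0, 1R1, 1R2, 2R0, 2R1, 2R2
The negation has an open branch (countermodel exists).

No, not valid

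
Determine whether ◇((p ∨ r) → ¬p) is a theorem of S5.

Not valid

Tableau for the negation ¬◇((p ∨ r) → ¬p):
1. ¬◇((p ∨ r) → ¬p), w0
2. ¬((p ∨ r) → ¬p), w0
3. p ∨ r, w0
4. p, w0
5. r, w0
Accessibility: w0Rw0
The negation has an open branch (countermodel exists).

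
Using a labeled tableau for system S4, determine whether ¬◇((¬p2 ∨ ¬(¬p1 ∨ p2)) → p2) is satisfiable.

1. ¬◇((¬p2 ∨ ¬(¬p1 ∨ p2)) → p2), w0
2. ¬((¬p2 ∨ ¬(¬p1 ∨ p2)) → p2), w0   [¬◇-rule on 1 via w0Rw0]
3. ¬p2 ∨ ¬(¬p1 ∨ p2), w0   [¬→-rule on 2]
4. ¬p2, w0   [¬→-rule on 2]
5. ¬(¬p1 ∨ p2), w0   [∨-rule on 3 (branches; this branch)]
6. p1, w0   [¬∨-rule on 5]
Accessibility: w0Rw0

Satisfiable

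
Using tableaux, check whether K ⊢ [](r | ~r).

Valid in K

Tableau for the negation ~[](r | ~r):
1. ~[](r | ~r), u
2. ~(r | ~r), v
3. ~r, v
4. r, v
Accessibility: uRv
Branch closes: r and ~r both at v.
All branches of the negation close; one closing branch shown above.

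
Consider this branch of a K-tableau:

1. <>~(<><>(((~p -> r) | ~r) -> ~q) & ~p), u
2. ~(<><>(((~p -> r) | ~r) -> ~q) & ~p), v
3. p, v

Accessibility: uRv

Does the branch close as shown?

No world carries both an atom and its negation.

Open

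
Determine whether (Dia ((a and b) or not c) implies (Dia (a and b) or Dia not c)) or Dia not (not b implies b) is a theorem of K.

Tableau for the negation not ((Dia ((a and b) or not c) implies (Dia (a and b) or Dia not c)) or Dia not (not b implies b)):
1. not ((Dia ((a and b) or not c) implies (Dia (a and b) or Dia not c)) or Dia not (not b implies b)), w0
2. not (Dia ((a and b) or not c) implies (Dia (a and b) or Dia not c)), w0
3. not Dia not (not b implies b), w0
4. Dia ((a and b) or not c), w0
5. not (Dia (a and b) or Dia not c), w0
6. not Dia (a and b), w0
7. not Dia not c, w0
8. (a and b) or not c, w1
9. not b implies b, w1
10. not (a and b), w1
11. c, w1
12. a and b, w1
13. a, w1
14. b, w1
15. not b, w1
Accessibility: w0Rw1
Branch closes: b and not b both at w1.
All branches of the negation close; one closing branch shown above.

Valid in K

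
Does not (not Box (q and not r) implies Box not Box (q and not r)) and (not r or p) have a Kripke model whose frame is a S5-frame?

Unsatisfiable (every branch closes)

1. not (not Box (q and not r) implies Box not Box (q and not r)) and (not r or p), u
2. not (not Box (q and not r) implies Box not Box (q and not r)), u
3. not r or p, u
4. not Box (q and not r), u
5. not Box not Box (q and not r), u
6. p, u
7. not (q and not r), v
8. r, v
9. Box (q and not r), w
10. q and not r, u
11. q, u
12. not r, u
13. q and not r, v
14. q, v
15. not r, v
Accessibility: uRu, uRv, uRw, vRu, vRv, vRw, wRu, wRv, wRw
Branch closes: r and not r both at v.
All branches of the tableau close; one closing branch shown above.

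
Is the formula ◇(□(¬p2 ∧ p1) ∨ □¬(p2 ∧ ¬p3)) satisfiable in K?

Yes, satisfiable

1. ◇(□(¬p2 ∧ p1) ∨ □¬(p2 ∧ ¬p3)), w0
2. □(¬p2 ∧ p1) ∨ □¬(p2 ∧ ¬p3), w1   [◇-rule on 1: fresh world w1, w0Rw1]
3. □¬(p2 ∧ ¬p3), w1   [∨-rule on 2 (branches; this branch)]
Accessibility: w0Rw1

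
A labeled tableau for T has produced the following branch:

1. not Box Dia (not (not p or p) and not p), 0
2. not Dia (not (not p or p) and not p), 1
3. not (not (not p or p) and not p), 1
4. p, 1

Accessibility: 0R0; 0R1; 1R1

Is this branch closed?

There is no literal clash: for every atom and world, at most one sign appears.

Not closed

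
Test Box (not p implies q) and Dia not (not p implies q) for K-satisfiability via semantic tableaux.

Unsatisfiable (every branch closes)

1. Box (not p implies q) and Dia not (not p implies q), u
2. Box (not p implies q), u   [and-rule on 1]
3. Dia not (not p implies q), u   [and-rule on 1]
4. not (not p implies q), v   [Dia-rule on 3: fresh world v, uRv]
5. not p, v   [neg-implies-rule on 4]
6. not q, v   [neg-implies-rule on 4]
7. not p implies q, v   [Box-rule on 2 via uRv]
8. q, v   [implies-rule on 7 (branches; this branch)]
Accessibility: uRv
Branch closes: q and not q both at v.
All branches of the tableau close; one closing branch shown above.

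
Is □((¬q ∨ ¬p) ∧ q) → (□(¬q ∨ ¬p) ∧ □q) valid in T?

Valid

Tableau for the negation ¬(□((¬q ∨ ¬p) ∧ q) → (□(¬q ∨ ¬p) ∧ □q)):
1. ¬(□((¬q ∨ ¬p) ∧ q) → (□(¬q ∨ ¬p) ∧ □q)), w0
2. □((¬q ∨ ¬p) ∧ q), w0
3. ¬(□(¬q ∨ ¬p) ∧ □q), w0
4. (¬q ∨ ¬p) ∧ q, w0
5. ¬q ∨ ¬p, w0
6. q, w0
7. ¬□(¬q ∨ ¬p), w0
8. ¬p, w0
9. ¬(¬q ∨ ¬p), w1
10. q, w1
11. p, w1
12. (¬q ∨ ¬p) ∧ q, w1
13. ¬q ∨ ¬p, w1
14. ¬p, w1
Accessibility: w0Rw0, w0Rw1, w1Rw1
Branch closes: p and ¬p both at w1.
Every branch of the negation's tableau closes; the branch above is one of them.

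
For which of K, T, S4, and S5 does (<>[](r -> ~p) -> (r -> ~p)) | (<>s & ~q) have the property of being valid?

S5

S4-tableau for the negation ~((<>[](r -> ~p) -> (r -> ~p)) | (<>s & ~q)):
1. ~((<>[](r -> ~p) -> (r -> ~p)) | (<>s & ~q)), w0
2. ~(<>[](r -> ~p) -> (r -> ~p)), w0   [~|-rule on 1]
3. ~(<>s & ~q), w0   [~|-rule on 1]
4. <>[](r -> ~p), w0   [~->-rule on 2]
5. ~(r -> ~p), w0   [~->-rule on 2]
6. r, w0   [~->-rule on 5]
7. p, w0   [~->-rule on 5]
8. q, w0   [~&-rule on 3 (branches; this branch)]
9. [](r -> ~p), w1   [<>-rule on 4: fresh world w1, w0Rw1]
10. r -> ~p, w1   [[]-rule on 9 via w1Rw1]
11. ~p, w1   [->-rule on 10 (branches; this branch)]
Accessibility: w0Rw0, w0Rw1, w1Rw1
Complete open branch: countermodel on an S4-frame, so not valid in S4, nor in K, T (the same frame is also a K-frame and a T-frame).
S5-tableau for the negation ~((<>[](r -> ~p) -> (r -> ~p)) | (<>s & ~q)):
1. ~((<>[](r -> ~p) -> (r -> ~p)) | (<>s & ~q)), w0
2. ~(<>[](r -> ~p) -> (r -> ~p)), w0   [~|-rule on 1]
3. ~(<>s & ~q), w0   [~|-rule on 1]
4. <>[](r -> ~p), w0   [~->-rule on 2]
5. ~(r -> ~p), w0   [~->-rule on 2]
6. r, w0   [~->-rule on 5]
7. p, w0   [~->-rule on 5]
8. ~<>s, w0   [~&-rule on 3 (branches; this branch)]
9. ~s, w0   [~<>-rule on 8 via w0Rw0]
10. [](r -> ~p), w1   [<>-rule on 4: fresh world w1, w0Rw1]
11. ~s, w1   [~<>-rule on 8 via w0Rw1]
12. r -> ~p, w0   [[]-rule on 10 via w1Rw0]
13. r -> ~p, w1   [[]-rule on 10 via w1Rw1]
14. ~p, w0   [->-rule on 12 (branches; this branch)]
Accessibility: w0Rw0, w0Rw1, w1Rw0, w1Rw1
Branch closes: p and ~p both at w0.
Every branch closes (one shown): valid in S5.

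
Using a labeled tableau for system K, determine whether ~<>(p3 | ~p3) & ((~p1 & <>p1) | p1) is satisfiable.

Yes, satisfiable

1. ~<>(p3 | ~p3) & ((~p1 & <>p1) | p1), 0
2. ~<>(p3 | ~p3), 0
3. (~p1 & <>p1) | p1, 0
4. p1, 0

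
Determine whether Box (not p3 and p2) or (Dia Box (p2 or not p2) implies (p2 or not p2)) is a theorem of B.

Yes, valid

Tableau for the negation not (Box (not p3 and p2) or (Dia Box (p2 or not p2) implies (p2 or not p2))):
1. not (Box (not p3 and p2) or (Dia Box (p2 or not p2) implies (p2 or not p2))), 0
2. not Box (not p3 and p2), 0   [neg-or-rule on 1]
3. not (Dia Box (p2 or not p2) implies (p2 or not p2)), 0   [neg-or-rule on 1]
4. Dia Box (p2 or not p2), 0   [neg-implies-rule on 3]
5. not (p2 or not p2), 0   [neg-implies-rule on 3]
6. not p2, 0   [neg-or-rule on 5]
7. p2, 0   [neg-or-rule on 5]
Accessibility: 0R0
Branch closes: p2 and not p2 both at 0.
Every branch of the negation's tableau closes; the branch above is one of them.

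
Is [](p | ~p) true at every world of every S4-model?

Valid

Tableau for the negation ~[](p | ~p):
1. ~[](p | ~p), u
2. ~(p | ~p), v
3. ~p, v
4. p, v
Accessibility: uRu, uRv, vRv
Branch closes: p and ~p both at v.
All branches of the negation close; one closing branch shown above.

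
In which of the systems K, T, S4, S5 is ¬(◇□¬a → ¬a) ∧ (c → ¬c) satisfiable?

K, T, S4

S5-tableau for the formula:
1. ¬(◇□¬a → ¬a) ∧ (c → ¬c), w0
2. ¬(◇□¬a → ¬a), w0
3. c → ¬c, w0
4. ◇□¬a, w0
5. a, w0
6. ¬c, w0
7. □¬a, w1
8. ¬a, w0
Accessibility: w0Rw0, w0Rw1, w1Rw0, w1Rw1
Branch closes: a and ¬a both at w0.
Every branch closes (one shown): unsatisfiable in S5.
S4-tableau for the formula:
1. ¬(◇□¬a → ¬a) ∧ (c → ¬c), w0
2. ¬(◇□¬a → ¬a), w0
3. c → ¬c, w0
4. ◇□¬a, w0
5. a, w0
6. ¬c, w0
7. □¬a, w1
8. ¬a, w1
Accessibility: w0Rw0, w0Rw1, w1Rw1
Complete open branch: satisfiable in S4, hence also in K, T (this S4-model is also a K-model and a T-model).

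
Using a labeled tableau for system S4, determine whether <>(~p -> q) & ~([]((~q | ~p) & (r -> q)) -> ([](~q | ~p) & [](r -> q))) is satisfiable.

1. <>(~p -> q) & ~([]((~q | ~p) & (r -> q)) -> ([](~q | ~p) & [](r -> q))), w0
2. <>(~p -> q), w0
3. ~([]((~q | ~p) & (r -> q)) -> ([](~q | ~p) & [](r -> q))), w0
4. []((~q | ~p) & (r -> q)), w0
5. ~([](~q | ~p) & [](r -> q)), w0
6. (~q | ~p) & (r -> q), w0
7. ~q | ~p, w0
8. r -> q, w0
9. ~[](r -> q), w0
10. ~p, w0
11. q, w0
12. ~p -> q, w1
13. (~q | ~p) & (r -> q), w1
14. ~q | ~p, w1
15. r -> q, w1
16. q, w1
17. ~p, w1
18. ~(r -> q), w2
19. r, w2
20. ~q, w2
21. (~q | ~p) & (r -> q), w2
22. ~q | ~p, w2
23. r -> q, w2
24. ~p, w2
25. q, w2
Accessibility: w0Rw0, w0Rw1, w0Rw2, w1Rw1, w2Rw2
Branch closes: q and ~q both at w2.
Every branch closes; the branch above is one of them.

Unsatisfiable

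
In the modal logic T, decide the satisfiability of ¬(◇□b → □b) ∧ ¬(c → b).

Yes, satisfiable

1. ¬(◇□b → □b) ∧ ¬(c → b), 0
2. ¬(◇□b → □b), 0   [∧-rule on 1]
3. ¬(c → b), 0   [∧-rule on 1]
4. ◇□b, 0   [¬→-rule on 2]
5. ¬□b, 0   [¬→-rule on 2]
6. c, 0   [¬→-rule on 3]
7. ¬b, 0   [¬→-rule on 3]
8. □b, 1   [◇-rule on 4: fresh world 1, 0R1]
9. b, 1   [□-rule on 8 via 1R1]
10. ¬b, 2   [¬□-rule on 5: fresh world 2, 0R2]
Accessibility: 0R0, 0R1, 0R2, 1R1, 2R2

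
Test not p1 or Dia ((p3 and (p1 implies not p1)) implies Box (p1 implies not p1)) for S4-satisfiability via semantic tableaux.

1. not p1 or Dia ((p3 and (p1 implies not p1)) implies Box (p1 implies not p1)), u
2. Dia ((p3 and (p1 implies not p1)) implies Box (p1 implies not p1)), u
3. (p3 and (p1 implies not p1)) implies Box (p1 implies not p1), v
4. Box (p1 implies not p1), v
5. p1 implies not p1, v
6. not p1, v
Accessibility: uRu, uRv, vRv

Satisfiable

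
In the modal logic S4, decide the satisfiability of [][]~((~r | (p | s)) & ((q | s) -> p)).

1. [][]~((~r | (p | s)) & ((q | s) -> p)), u
2. []~((~r | (p | s)) & ((q | s) -> p)), u
3. ~((~r | (p | s)) & ((q | s) -> p)), u
4. ~((q | s) -> p), u
5. q | s, u
6. ~p, u
7. s, u
Accessibility: uRu

Satisfiable (open branch found)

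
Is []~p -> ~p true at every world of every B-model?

Tableau for the negation ~([]~p -> ~p):
1. ~([]~p -> ~p), 0
2. []~p, 0
3. p, 0
4. ~p, 0
Accessibility: 0R0
Branch closes: p and ~p both at 0.
Every branch of the negation's tableau closes; the branch above is one of them.

Valid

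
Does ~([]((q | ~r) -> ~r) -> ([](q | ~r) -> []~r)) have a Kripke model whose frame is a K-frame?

Unsatisfiable (every branch closes)

1. ~([]((q | ~r) -> ~r) -> ([](q | ~r) -> []~r)), 0
2. []((q | ~r) -> ~r), 0
3. ~([](q | ~r) -> []~r), 0
4. [](q | ~r), 0
5. ~[]~r, 0
6. r, 1
7. (q | ~r) -> ~r, 1
8. q | ~r, 1
9. ~(q | ~r), 1
10. ~q, 1
11. ~r, 1
Accessibility: 0R1
Branch closes: r and ~r both at 1.
All branches of the tableau close; one closing branch shown above.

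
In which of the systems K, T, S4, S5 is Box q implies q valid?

T, S4, S5

T-tableau for the negation not (Box q implies q):
1. not (Box q implies q), w0
2. Box q, w0   [neg-implies-rule on 1]
3. not q, w0   [neg-implies-rule on 1]
4. q, w0   [Box-rule on 2 via w0Rw0]
Accessibility: w0Rw0
Branch closes: q and not q both at w0.
Every branch closes (one shown): valid in T, hence also in S4, S5 (every theorem of T is a theorem of S4 and S5).
K-tableau for the negation not (Box q implies q):
1. not (Box q implies q), w0
2. Box q, w0   [neg-implies-rule on 1]
3. not q, w0   [neg-implies-rule on 1]
Complete open branch: countermodel on a K-frame, so not valid in K.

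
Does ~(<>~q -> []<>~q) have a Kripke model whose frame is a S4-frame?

1. ~(<>~q -> []<>~q), u
2. <>~q, u   [~->-rule on 1]
3. ~[]<>~q, u   [~->-rule on 1]
4. ~q, v   [<>-rule on 2: fresh world v, uRv]
5. ~<>~q, w   [~[]-rule on 3: fresh world w, uRw]
6. q, w   [~<>-rule on 5 via wRw]
Accessibility: uRu, uRv, uRw, vRv, wRw

Satisfiable (open branch found)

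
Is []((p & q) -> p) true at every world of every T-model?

Valid

Tableau for the negation ~[]((p & q) -> p):
1. ~[]((p & q) -> p), 0
2. ~((p & q) -> p), 1
3. p & q, 1
4. ~p, 1
5. p, 1
6. q, 1
Accessibility: 0R0, 0R1, 1R1
Branch closes: p and ~p both at 1.
All branches of the negation close; one closing branch shown above.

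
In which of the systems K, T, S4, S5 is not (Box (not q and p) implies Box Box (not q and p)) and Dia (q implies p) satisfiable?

T-tableau for the formula:
1. not (Box (not q and p) implies Box Box (not q and p)) and Dia (q implies p), u
2. not (Box (not q and p) implies Box Box (not q and p)), u
3. Dia (q implies p), u
4. Box (not q and p), u
5. not Box Box (not q and p), u
6. not q and p, u
7. not q, u
8. p, u
9. q implies p, v
10. not q and p, v
11. not q, v
12. p, v
13. not Box (not q and p), w
14. not q and p, w
15. not q, w
16. p, w
17. not (not q and p), x
18. not p, x
Accessibility: uRu, uRv, uRw, vRv, wRw, wRx, xRx
Complete open branch: satisfiable in T, hence also in K (this T-model is also a K-model).
S4-tableau for the formula:
1. not (Box (not q and p) implies Box Box (not q and p)) and Dia (q implies p), u
2. not (Box (not q and p) implies Box Box (not q and p)), u
3. Dia (q implies p), u
4. Box (not q and p), u
5. not Box Box (not q and p), u
6. not q and p, u
7. not q, u
8. p, u
9. q implies p, v
10. not q and p, v
11. not q, v
12. p, v
13. not Box (not q and p), w
14. not q and p, w
15. not q, w
16. p, w
17. not (not q and p), x
18. not q and p, x
19. not q, x
20. p, x
21. not p, x
Accessibility: uRu, uRv, uRw, uRx, vRv, wRw, wRx, xRx
Branch closes: p and not p both at x.
Every branch closes (one shown): unsatisfiable in S4, hence also in S5 (every S5-frame is an S4-frame).

K, T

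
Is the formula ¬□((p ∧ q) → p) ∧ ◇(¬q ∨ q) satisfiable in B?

1. ¬□((p ∧ q) → p) ∧ ◇(¬q ∨ q), u
2. ¬□((p ∧ q) → p), u   [∧-rule on 1]
3. ◇(¬q ∨ q), u   [∧-rule on 1]
4. ¬((p ∧ q) → p), v   [¬□-rule on 2: fresh world v, uRv]
5. p ∧ q, v   [¬→-rule on 4]
6. ¬p, v   [¬→-rule on 4]
7. p, v   [∧-rule on 5]
8. q, v   [∧-rule on 5]
Accessibility: uRu, uRv, vRu, vRv
Branch closes: p and ¬p both at v.
All branches of the tableau close; one closing branch shown above.

No, unsatisfiable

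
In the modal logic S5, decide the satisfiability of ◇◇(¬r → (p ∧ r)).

1. ◇◇(¬r → (p ∧ r)), 0
2. ◇(¬r → (p ∧ r)), 1
3. ¬r → (p ∧ r), 2
4. p ∧ r, 2
5. p, 2
6. r, 2
Accessibility: 0R0, 0R1, 0R2, 1R0, 1R1, 1R2, 2R0, 2R1, 2R2

Yes, satisfiable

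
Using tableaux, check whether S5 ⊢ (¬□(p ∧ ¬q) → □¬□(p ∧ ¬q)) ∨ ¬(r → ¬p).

Valid in S5

Tableau for the negation ¬((¬□(p ∧ ¬q) → □¬□(p ∧ ¬q)) ∨ ¬(r → ¬p)):
1. ¬((¬□(p ∧ ¬q) → □¬□(p ∧ ¬q)) ∨ ¬(r → ¬p)), u
2. ¬(¬□(p ∧ ¬q) → □¬□(p ∧ ¬q)), u
3. r → ¬p, u
4. ¬□(p ∧ ¬q), u
5. ¬□¬□(p ∧ ¬q), u
6. ¬r, u
7. ¬(p ∧ ¬q), v
8. q, v
9. □(p ∧ ¬q), w
10. p ∧ ¬q, u
11. p, u
12. ¬q, u
13. p ∧ ¬q, v
14. p, v
15. ¬q, v
Accessibility: uRu, uRv, uRw, vRu, vRv, vRw, wRu, wRv, wRw
Branch closes: q and ¬q both at v.
All branches of the negation close; one closing branch shown above.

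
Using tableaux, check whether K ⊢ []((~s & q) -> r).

Not valid

Tableau for the negation ~[]((~s & q) -> r):
1. ~[]((~s & q) -> r), u
2. ~((~s & q) -> r), v
3. ~s & q, v
4. ~r, v
5. ~s, v
6. q, v
Accessibility: uRv
The negation has an open branch (countermodel exists).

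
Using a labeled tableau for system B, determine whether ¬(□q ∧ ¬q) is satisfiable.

Satisfiable (open branch found)

1. ¬(□q ∧ ¬q), w0
2. q, w0   [¬∧-rule on 1 (branches; this branch)]
Accessibility: w0Rw0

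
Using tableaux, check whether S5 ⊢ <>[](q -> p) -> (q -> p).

Tableau for the negation ~(<>[](q -> p) -> (q -> p)):
1. ~(<>[](q -> p) -> (q -> p)), w0
2. <>[](q -> p), w0
3. ~(q -> p), w0
4. q, w0
5. ~p, w0
6. [](q -> p), w1
7. q -> p, w0
8. q -> p, w1
9. p, w0
Accessibility: w0Rw0, w0Rw1, w1Rw0, w1Rw1
Branch closes: p and ~p both at w0.
All branches of the negation close; one closing branch shown above.

Valid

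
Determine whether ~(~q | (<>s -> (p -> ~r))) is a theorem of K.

No, not valid

Tableau for the negation ~q | (<>s -> (p -> ~r)):
1. ~q | (<>s -> (p -> ~r)), w0
2. <>s -> (p -> ~r), w0   [|-rule on 1 (branches; this branch)]
3. p -> ~r, w0   [->-rule on 2 (branches; this branch)]
4. ~r, w0   [->-rule on 3 (branches; this branch)]
The negation has an open branch (countermodel exists).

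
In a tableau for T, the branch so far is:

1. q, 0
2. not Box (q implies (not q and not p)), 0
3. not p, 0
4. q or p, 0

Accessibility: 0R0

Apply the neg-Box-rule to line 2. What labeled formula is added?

a fresh world 1 with 0R1, and not (q implies (not q and not p)) at 1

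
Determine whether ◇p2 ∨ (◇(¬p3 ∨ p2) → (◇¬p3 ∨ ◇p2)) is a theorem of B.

Tableau for the negation ¬(◇p2 ∨ (◇(¬p3 ∨ p2) → (◇¬p3 ∨ ◇p2))):
1. ¬(◇p2 ∨ (◇(¬p3 ∨ p2) → (◇¬p3 ∨ ◇p2))), u
2. ¬◇p2, u
3. ¬(◇(¬p3 ∨ p2) → (◇¬p3 ∨ ◇p2)), u
4. ◇(¬p3 ∨ p2), u
5. ¬(◇¬p3 ∨ ◇p2), u
6. ¬◇¬p3, u
7. ¬p2, u
8. p3, u
9. ¬p3 ∨ p2, v
10. ¬p2, v
11. p3, v
12. p2, v
Accessibility: uRu, uRv, vRu, vRv
Branch closes: p2 and ¬p2 both at v.
Every branch of the negation's tableau closes; the branch above is one of them.

Valid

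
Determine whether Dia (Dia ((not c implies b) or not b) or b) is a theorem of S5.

Tableau for the negation not Dia (Dia ((not c implies b) or not b) or b):
1. not Dia (Dia ((not c implies b) or not b) or b), u
2. not (Dia ((not c implies b) or not b) or b), u
3. not Dia ((not c implies b) or not b), u
4. not b, u
5. not ((not c implies b) or not b), u
6. not (not c implies b), u
7. b, u
Accessibility: uRu
Branch closes: b and not b both at u.
Every branch of the negation's tableau closes; the branch above is one of them.

Valid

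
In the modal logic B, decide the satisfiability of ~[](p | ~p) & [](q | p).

Unsatisfiable

1. ~[](p | ~p) & [](q | p), u
2. ~[](p | ~p), u
3. [](q | p), u
4. q | p, u
5. p, u
6. ~(p | ~p), v
7. ~p, v
8. p, v
Accessibility: uRu, uRv, vRu, vRv
Branch closes: p and ~p both at v.
Every branch closes; the branch above is one of them.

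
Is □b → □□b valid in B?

Not valid

Tableau for the negation ¬(□b → □□b):
1. ¬(□b → □□b), u
2. □b, u   [¬→-rule on 1]
3. ¬□□b, u   [¬→-rule on 1]
4. b, u   [□-rule on 2 via uRu]
5. ¬□b, v   [¬□-rule on 3: fresh world v, uRv]
6. b, v   [□-rule on 2 via uRv]
7. ¬b, w   [¬□-rule on 5: fresh world w, vRw]
Accessibility: uRu, uRv, vRu, vRv, vRw, wRv, wRw
The negation has an open branch (countermodel exists).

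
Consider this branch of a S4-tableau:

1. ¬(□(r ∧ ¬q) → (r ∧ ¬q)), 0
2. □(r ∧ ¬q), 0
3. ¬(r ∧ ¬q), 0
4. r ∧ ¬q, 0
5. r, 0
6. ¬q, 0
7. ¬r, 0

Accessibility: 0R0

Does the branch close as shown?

Closed

Both r and ¬r appear at 0.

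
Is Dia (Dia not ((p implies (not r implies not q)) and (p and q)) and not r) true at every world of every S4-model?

Invalid (countermodel exists)

Tableau for the negation not Dia (Dia not ((p implies (not r implies not q)) and (p and q)) and not r):
1. not Dia (Dia not ((p implies (not r implies not q)) and (p and q)) and not r), 0
2. not (Dia not ((p implies (not r implies not q)) and (p and q)) and not r), 0
3. r, 0
Accessibility: 0R0
The negation has an open branch (countermodel exists).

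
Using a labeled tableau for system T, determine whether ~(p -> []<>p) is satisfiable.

1. ~(p -> []<>p), 0
2. p, 0
3. ~[]<>p, 0
4. ~<>p, 1
5. ~p, 1
Accessibility: 0R0, 0R1, 1R1

Satisfiable (open branch found)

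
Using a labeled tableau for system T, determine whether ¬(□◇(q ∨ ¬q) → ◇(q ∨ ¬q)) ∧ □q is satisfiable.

1. ¬(□◇(q ∨ ¬q) → ◇(q ∨ ¬q)) ∧ □q, u
2. ¬(□◇(q ∨ ¬q) → ◇(q ∨ ¬q)), u
3. □q, u
4. □◇(q ∨ ¬q), u
5. ¬◇(q ∨ ¬q), u
6. q, u
7. ◇(q ∨ ¬q), u
8. ¬(q ∨ ¬q), u
9. ¬q, u
Accessibility: uRu
Branch closes: q and ¬q both at u.
All branches of the tableau close; one closing branch shown above.

Unsatisfiable (every branch closes)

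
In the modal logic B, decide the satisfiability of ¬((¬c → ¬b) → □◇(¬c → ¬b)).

1. ¬((¬c → ¬b) → □◇(¬c → ¬b)), 0
2. ¬c → ¬b, 0
3. ¬□◇(¬c → ¬b), 0
4. ¬b, 0
5. ¬◇(¬c → ¬b), 1
6. ¬(¬c → ¬b), 0
7. ¬c, 0
8. b, 0
Accessibility: 0R0, 0R1, 1R0, 1R1
Branch closes: b and ¬b both at 0.
(One branch shown.) All branches close.

Unsatisfiable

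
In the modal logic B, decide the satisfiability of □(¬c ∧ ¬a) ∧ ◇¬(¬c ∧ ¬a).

1. □(¬c ∧ ¬a) ∧ ◇¬(¬c ∧ ¬a), w0
2. □(¬c ∧ ¬a), w0
3. ◇¬(¬c ∧ ¬a), w0
4. ¬c ∧ ¬a, w0
5. ¬c, w0
6. ¬a, w0
7. ¬(¬c ∧ ¬a), w1
8. ¬c ∧ ¬a, w1
9. ¬c, w1
10. ¬a, w1
11. a, w1
Accessibility: w0Rw0, w0Rw1, w1Rw0, w1Rw1
Branch closes: a and ¬a both at w1.
Every branch closes; the branch above is one of them.

Unsatisfiable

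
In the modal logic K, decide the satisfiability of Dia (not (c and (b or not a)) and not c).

1. Dia (not (c and (b or not a)) and not c), u
2. not (c and (b or not a)) and not c, v
3. not (c and (b or not a)), v
4. not c, v
5. not (b or not a), v
6. not b, v
7. a, v
Accessibility: uRv

Satisfiable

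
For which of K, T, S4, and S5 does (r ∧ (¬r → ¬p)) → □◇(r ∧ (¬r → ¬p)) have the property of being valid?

S4-tableau for the negation ¬((r ∧ (¬r → ¬p)) → □◇(r ∧ (¬r → ¬p))):
1. ¬((r ∧ (¬r → ¬p)) → □◇(r ∧ (¬r → ¬p))), w0
2. r ∧ (¬r → ¬p), w0   [¬→-rule on 1]
3. ¬□◇(r ∧ (¬r → ¬p)), w0   [¬→-rule on 1]
4. r, w0   [∧-rule on 2]
5. ¬r → ¬p, w0   [∧-rule on 2]
6. ¬p, w0   [→-rule on 5 (branches; this branch)]
7. ¬◇(r ∧ (¬r → ¬p)), w1   [¬□-rule on 3: fresh world w1, w0Rw1]
8. ¬(r ∧ (¬r → ¬p)), w1   [¬◇-rule on 7 via w1Rw1]
9. ¬(¬r → ¬p), w1   [¬∧-rule on 8 (branches; this branch)]
10. ¬r, w1   [¬→-rule on 9]
11. p, w1   [¬→-rule on 9]
Accessibility: w0Rw0, w0Rw1, w1Rw1
Complete open branch: countermodel on an S4-frame, so not valid in S4, nor in K, T (the same frame is also a K-frame and a T-frame).
S5-tableau for the negation ¬((r ∧ (¬r → ¬p)) → □◇(r ∧ (¬r → ¬p))):
1. ¬((r ∧ (¬r → ¬p)) → □◇(r ∧ (¬r → ¬p))), w0
2. r ∧ (¬r → ¬p), w0   [¬→-rule on 1]
3. ¬□◇(r ∧ (¬r → ¬p)), w0   [¬→-rule on 1]
4. r, w0   [∧-rule on 2]
5. ¬r → ¬p, w0   [∧-rule on 2]
6. ¬p, w0   [→-rule on 5 (branches; this branch)]
7. ¬◇(r ∧ (¬r → ¬p)), w1   [¬□-rule on 3: fresh world w1, w0Rw1]
8. ¬(r ∧ (¬r → ¬p)), w0   [¬◇-rule on 7 via w1Rw0]
9. ¬(r ∧ (¬r → ¬p)), w1   [¬◇-rule on 7 via w1Rw1]
10. ¬(¬r → ¬p), w0   [¬∧-rule on 8 (branches; this branch)]
11. ¬r, w0   [¬→-rule on 10]
12. p, w0   [¬→-rule on 10]
Accessibility: w0Rw0, w0Rw1, w1Rw0, w1Rw1
Branch closes: r and ¬r both at w0.
Every branch closes (one shown): valid in S5.

S5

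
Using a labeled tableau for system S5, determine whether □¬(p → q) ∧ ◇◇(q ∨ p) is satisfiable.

Yes, satisfiable

1. □¬(p → q) ∧ ◇◇(q ∨ p), u
2. □¬(p → q), u
3. ◇◇(q ∨ p), u
4. ¬(p → q), u
5. p, u
6. ¬q, u
7. ◇(q ∨ p), v
8. ¬(p → q), v
9. p, v
10. ¬q, v
11. q ∨ p, w
12. ¬(p → q), w
13. p, w
14. ¬q, w
Accessibility: uRu, uRv, uRw, vRu, vRv, vRw, wRu, wRv, wRw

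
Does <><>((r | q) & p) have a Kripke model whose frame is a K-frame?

1. <><>((r | q) & p), w0
2. <>((r | q) & p), w1   [<>-rule on 1: fresh world w1, w0Rw1]
3. (r | q) & p, w2   [<>-rule on 2: fresh world w2, w1Rw2]
4. r | q, w2   [&-rule on 3]
5. p, w2   [&-rule on 3]
6. q, w2   [|-rule on 4 (branches; this branch)]
Accessibility: w0Rw1, w1Rw2

Satisfiable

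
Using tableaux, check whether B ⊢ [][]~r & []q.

Tableau for the negation ~([][]~r & []q):
1. ~([][]~r & []q), w0
2. ~[]q, w0   [~&-rule on 1 (branches; this branch)]
3. ~q, w1   [~[]-rule on 2: fresh world w1, w0Rw1]
Accessibility: w0Rw0, w0Rw1, w1Rw0, w1Rw1
The negation has an open branch (countermodel exists).

Not valid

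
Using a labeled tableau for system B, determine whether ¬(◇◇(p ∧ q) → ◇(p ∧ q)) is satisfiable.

Satisfiable (open branch found)

1. ¬(◇◇(p ∧ q) → ◇(p ∧ q)), u
2. ◇◇(p ∧ q), u   [¬→-rule on 1]
3. ¬◇(p ∧ q), u   [¬→-rule on 1]
4. ¬(p ∧ q), u   [¬◇-rule on 3 via uRu]
5. ¬q, u   [¬∧-rule on 4 (branches; this branch)]
6. ◇(p ∧ q), v   [◇-rule on 2: fresh world v, uRv]
7. ¬(p ∧ q), v   [¬◇-rule on 3 via uRv]
8. ¬q, v   [¬∧-rule on 7 (branches; this branch)]
9. p ∧ q, w   [◇-rule on 6: fresh world w, vRw]
10. p, w   [∧-rule on 9]
11. q, w   [∧-rule on 9]
Accessibility: uRu, uRv, vRu, vRv, vRw, wRv, wRw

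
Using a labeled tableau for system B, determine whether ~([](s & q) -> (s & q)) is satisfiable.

No, unsatisfiable

1. ~([](s & q) -> (s & q)), w0
2. [](s & q), w0   [~->-rule on 1]
3. ~(s & q), w0   [~->-rule on 1]
4. s & q, w0   [[]-rule on 2 via w0Rw0]
5. s, w0   [&-rule on 4]
6. q, w0   [&-rule on 4]
7. ~q, w0   [~&-rule on 3 (branches; this branch)]
Accessibility: w0Rw0
Branch closes: q and ~q both at w0.
(One branch shown.) All branches close.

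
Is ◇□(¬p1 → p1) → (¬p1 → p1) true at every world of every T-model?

No, not valid

Tableau for the negation ¬(◇□(¬p1 → p1) → (¬p1 → p1)):
1. ¬(◇□(¬p1 → p1) → (¬p1 → p1)), w0
2. ◇□(¬p1 → p1), w0
3. ¬(¬p1 → p1), w0
4. ¬p1, w0
5. □(¬p1 → p1), w1
6. ¬p1 → p1, w1
7. p1, w1
Accessibility: w0Rw0, w0Rw1, w1Rw1
The negation has an open branch (countermodel exists).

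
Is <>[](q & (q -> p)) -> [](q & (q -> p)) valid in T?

Tableau for the negation ~(<>[](q & (q -> p)) -> [](q & (q -> p))):
1. ~(<>[](q & (q -> p)) -> [](q & (q -> p))), w0
2. <>[](q & (q -> p)), w0
3. ~[](q & (q -> p)), w0
4. [](q & (q -> p)), w1
5. q & (q -> p), w1
6. q, w1
7. q -> p, w1
8. p, w1
9. ~(q & (q -> p)), w2
10. ~(q -> p), w2
11. q, w2
12. ~p, w2
Accessibility: w0Rw0, w0Rw1, w0Rw2, w1Rw1, w2Rw2
The negation has an open branch (countermodel exists).

Invalid (countermodel exists)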